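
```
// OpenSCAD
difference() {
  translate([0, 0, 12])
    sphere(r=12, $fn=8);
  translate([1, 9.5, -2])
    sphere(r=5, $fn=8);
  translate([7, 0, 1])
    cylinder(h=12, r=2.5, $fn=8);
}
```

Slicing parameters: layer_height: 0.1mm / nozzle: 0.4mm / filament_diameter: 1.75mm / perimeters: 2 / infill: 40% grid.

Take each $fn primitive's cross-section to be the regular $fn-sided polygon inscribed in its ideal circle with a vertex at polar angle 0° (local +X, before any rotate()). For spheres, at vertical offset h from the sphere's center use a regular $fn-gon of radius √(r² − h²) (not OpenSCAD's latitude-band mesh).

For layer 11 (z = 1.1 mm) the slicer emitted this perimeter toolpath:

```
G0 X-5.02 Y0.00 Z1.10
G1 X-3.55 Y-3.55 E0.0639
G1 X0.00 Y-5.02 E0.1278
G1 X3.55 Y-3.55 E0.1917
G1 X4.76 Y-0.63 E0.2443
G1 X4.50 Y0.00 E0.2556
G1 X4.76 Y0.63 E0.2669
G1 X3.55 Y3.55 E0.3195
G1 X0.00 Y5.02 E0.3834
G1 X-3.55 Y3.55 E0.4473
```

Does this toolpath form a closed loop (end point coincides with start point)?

no

Start point (G0): (-5.02, 0.00). End point (last G1): the path does not return to the start — open.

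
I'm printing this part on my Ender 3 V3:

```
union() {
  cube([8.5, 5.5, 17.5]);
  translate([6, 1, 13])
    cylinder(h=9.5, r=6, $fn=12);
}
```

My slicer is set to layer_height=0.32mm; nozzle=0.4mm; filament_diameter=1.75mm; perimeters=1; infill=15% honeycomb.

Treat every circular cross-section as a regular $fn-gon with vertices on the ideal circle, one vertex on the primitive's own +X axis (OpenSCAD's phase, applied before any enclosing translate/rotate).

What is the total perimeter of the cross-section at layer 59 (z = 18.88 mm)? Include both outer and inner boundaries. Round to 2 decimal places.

At z = 18.88 mm: the cube is not intersected at this z (z outside [0, 17.5]); the r=6 cylinder at (6, 1) contributes a regular 12-gon of circumradius 6 (perimeter = 2·12·6.000·sin(180°/12) = 37.27 mm); Combining (union): only the r=6 cylinder at (6, 1) is present, so the union is just that shape — boundary = 37.27 mm. Overall, the cross-section is a single solid region. Total boundary length (outer) = 37.27 mm.

37.27 mm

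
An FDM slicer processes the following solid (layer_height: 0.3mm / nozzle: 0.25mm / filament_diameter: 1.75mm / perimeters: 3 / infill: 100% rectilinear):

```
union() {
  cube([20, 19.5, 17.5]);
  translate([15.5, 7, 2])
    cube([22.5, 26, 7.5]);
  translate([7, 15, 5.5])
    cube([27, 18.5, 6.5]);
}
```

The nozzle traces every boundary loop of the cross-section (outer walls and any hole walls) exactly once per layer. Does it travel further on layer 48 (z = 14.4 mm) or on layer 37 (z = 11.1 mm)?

layer 37 (z = 11.1 mm)

Layer 48 (z = 14.4): the 20×19.5 cube contributes its full rectangle (perimeter 79.00 mm); the cube at (15.5, 7) does not reach this height (z outside [2, 9.5]); the cube at (7, 15) is absent (z outside [5.5, 12]); Taking the union: only the 20×19.5 cube is present, so the union is just that shape — boundary = 79.00 mm. So its perimeter = 79.00 mm. Layer 37 (z = 11.1): the cube is present — its section is the full 20×19.5 rectangle (perimeter 79.00 mm); the cube at (15.5, 7) is absent (z outside [2, 9.5]); the cube at (7, 15) is present — its section is the full 27×18.5 rectangle (perimeter 91.00 mm); Combining (union): the regions partially overlap (shared area 58.50 mm²), so the edge portions inside another operand are dropped and the merged outline is re-measured after clipping — boundary = 135.00 mm. So its perimeter = 135.00 mm. Layer 37 is larger (135.00 vs 79.00 mm).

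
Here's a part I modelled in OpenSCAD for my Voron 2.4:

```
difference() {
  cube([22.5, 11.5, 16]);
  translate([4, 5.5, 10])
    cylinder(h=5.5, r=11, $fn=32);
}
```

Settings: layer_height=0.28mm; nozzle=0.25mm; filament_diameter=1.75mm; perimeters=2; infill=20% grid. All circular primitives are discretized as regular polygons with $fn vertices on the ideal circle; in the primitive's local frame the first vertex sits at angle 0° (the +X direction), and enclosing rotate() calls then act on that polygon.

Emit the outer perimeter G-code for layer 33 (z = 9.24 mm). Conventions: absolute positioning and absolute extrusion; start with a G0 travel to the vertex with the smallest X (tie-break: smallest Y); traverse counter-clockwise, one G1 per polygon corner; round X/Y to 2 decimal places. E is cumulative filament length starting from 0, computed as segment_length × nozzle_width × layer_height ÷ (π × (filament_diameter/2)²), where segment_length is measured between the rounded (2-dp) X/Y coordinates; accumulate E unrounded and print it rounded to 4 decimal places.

At z = 9.24 mm: the 22.5×11.5 cube contributes its full rectangle; the cylinder at (4, 5.5) is not intersected at this z (z outside [10, 15.5]); After the difference (first − rest): none of the subtracted shapes is present at this height, so the 22.5×11.5 cube is unchanged — 1 connected region. The outline is a single polygon with 4 vertices. Extrusion per mm of travel: 0.25 × 0.28 / (π × 0.875²) = 0.029103. Accumulating E over each segment gives final E = 1.9790.

G0 X0.00 Y0.00 Z9.24
G1 X22.50 Y0.00 E0.6548
G1 X22.50 Y11.50 E0.9895
G1 X0.00 Y11.50 E1.6443
G1 X0.00 Y0.00 E1.9790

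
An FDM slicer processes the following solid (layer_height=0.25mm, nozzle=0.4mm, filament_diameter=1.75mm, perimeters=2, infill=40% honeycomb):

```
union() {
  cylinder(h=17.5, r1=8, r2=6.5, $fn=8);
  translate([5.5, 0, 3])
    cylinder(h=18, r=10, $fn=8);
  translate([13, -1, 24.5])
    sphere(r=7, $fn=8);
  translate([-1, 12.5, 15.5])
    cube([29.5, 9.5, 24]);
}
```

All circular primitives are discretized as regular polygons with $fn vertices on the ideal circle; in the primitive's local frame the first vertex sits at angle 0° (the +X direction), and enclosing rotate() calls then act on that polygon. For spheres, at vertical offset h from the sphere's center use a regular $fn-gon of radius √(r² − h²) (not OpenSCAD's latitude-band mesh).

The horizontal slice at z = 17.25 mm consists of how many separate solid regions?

2

At z = 17.25 mm: the cone (r1=8→r2=6.5) has section circumradius 6.521 here — a regular 8-gon; the r=10 cylinder at (5.5, 0) gives a regular 8-gon of circumradius 10 (constant along its height); the sphere at (13, -1) does not reach this height (|z−center|=7.250 > r=7); the cube at (-1, 12.5) is present — its section is the full 29.5×9.5 rectangle; Combining (union): the regions partially overlap (shared area 99.60 mm²), so overlapping operands fuse into one piece — 2 connected regions. The result has 2 disconnected regions.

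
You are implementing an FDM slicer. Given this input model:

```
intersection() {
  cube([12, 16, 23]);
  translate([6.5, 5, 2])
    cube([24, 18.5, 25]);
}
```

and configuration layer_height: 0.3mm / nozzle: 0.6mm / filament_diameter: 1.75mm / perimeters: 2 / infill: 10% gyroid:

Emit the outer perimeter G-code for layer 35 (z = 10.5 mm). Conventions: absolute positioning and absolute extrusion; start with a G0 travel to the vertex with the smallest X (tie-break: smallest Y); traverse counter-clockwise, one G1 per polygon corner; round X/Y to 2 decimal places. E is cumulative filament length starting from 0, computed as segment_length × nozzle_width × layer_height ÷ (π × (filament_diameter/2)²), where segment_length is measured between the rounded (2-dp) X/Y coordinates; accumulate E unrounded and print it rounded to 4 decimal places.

At z = 10.5 mm: the cube is present — its section is the full 12×16 rectangle; the cube at (6.5, 5) is present — its section is the full 24×18.5 rectangle; Keeping only the common overlap: the 24×18.5 cube at (6.5, 5) partially overlaps the 12×16 cube; clipping to the common part keeps 60.50 mm² — 1 connected region. The outline is a single polygon with 4 vertices. Extrusion per mm of travel: 0.6 × 0.3 / (π × 0.875²) = 0.074835. Accumulating E over each segment gives final E = 2.4696.

G0 X6.50 Y5.00 Z10.50
G1 X12.00 Y5.00 E0.4116
G1 X12.00 Y16.00 E1.2348
G1 X6.50 Y16.00 E1.6464
G1 X6.50 Y5.00 E2.4696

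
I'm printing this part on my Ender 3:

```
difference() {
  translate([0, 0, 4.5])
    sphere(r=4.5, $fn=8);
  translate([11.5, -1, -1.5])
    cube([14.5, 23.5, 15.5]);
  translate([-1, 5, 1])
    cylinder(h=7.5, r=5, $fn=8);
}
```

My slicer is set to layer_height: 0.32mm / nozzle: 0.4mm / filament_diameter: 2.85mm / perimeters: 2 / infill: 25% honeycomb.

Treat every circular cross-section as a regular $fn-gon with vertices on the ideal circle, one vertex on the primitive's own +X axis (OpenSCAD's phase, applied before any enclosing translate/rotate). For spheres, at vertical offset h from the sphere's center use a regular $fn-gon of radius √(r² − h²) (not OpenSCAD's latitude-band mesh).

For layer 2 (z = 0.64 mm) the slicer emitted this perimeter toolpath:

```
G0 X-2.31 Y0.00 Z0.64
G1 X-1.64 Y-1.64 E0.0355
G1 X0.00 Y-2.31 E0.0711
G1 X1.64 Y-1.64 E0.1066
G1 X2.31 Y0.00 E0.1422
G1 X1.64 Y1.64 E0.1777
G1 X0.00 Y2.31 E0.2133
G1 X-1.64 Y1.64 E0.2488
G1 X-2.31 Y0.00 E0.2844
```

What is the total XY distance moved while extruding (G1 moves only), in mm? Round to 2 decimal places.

Sum the Euclidean lengths of each G1 segment: total = 14.17 mm.

14.17 mm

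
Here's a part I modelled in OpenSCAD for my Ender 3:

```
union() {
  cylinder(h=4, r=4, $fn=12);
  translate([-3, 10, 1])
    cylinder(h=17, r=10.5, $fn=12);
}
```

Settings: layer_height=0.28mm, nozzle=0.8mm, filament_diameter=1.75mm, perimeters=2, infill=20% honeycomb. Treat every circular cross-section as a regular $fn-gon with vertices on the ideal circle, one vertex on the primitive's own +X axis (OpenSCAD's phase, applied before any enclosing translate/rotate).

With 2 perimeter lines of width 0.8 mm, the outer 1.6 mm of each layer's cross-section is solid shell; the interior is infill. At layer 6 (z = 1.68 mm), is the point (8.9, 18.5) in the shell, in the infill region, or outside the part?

At z = 1.68 mm: the r=4 cylinder gives a regular 12-gon of circumradius 4 (constant along its height); the cylinder at (-3, 10): section is a regular 12-gon, circumradius r=10.5; Merging all regions: the regions partially overlap (shared area 20.92 mm²), so overlapping operands fuse into one piece — 1 connected region. Overall, the cross-section is a single solid region. The nearest boundary edge runs (2.25, 19.09)→(6.09, 15.25); distance from the point to it = 4.28 mm. The point is not inside any of the regions above, so it lies outside the cross-section (4.28 mm from the nearest boundary).

outside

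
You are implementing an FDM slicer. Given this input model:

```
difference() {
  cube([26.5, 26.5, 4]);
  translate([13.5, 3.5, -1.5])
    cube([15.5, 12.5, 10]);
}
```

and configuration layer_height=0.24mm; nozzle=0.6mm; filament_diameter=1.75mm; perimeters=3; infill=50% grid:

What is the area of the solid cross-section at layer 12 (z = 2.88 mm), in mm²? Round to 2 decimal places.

At z = 2.88 mm: the 26.5×26.5 cube contributes its full rectangle (area 702.25 mm²); the cube at (13.5, 3.5) is present — its section is the full 15.5×12.5 rectangle (area 193.75 mm²); After the difference (first − rest): starting from the 26.5×26.5 cube (702.25 mm²), the 15.5×12.5 cube at (13.5, 3.5) partially overlaps it — only the 162.50 mm² overlap (of its 193.75 mm²) is removed, clipping the outline — area = 539.75 mm². Overall, the cross-section is a single solid region. Net area = 539.75 mm².

539.75 mm²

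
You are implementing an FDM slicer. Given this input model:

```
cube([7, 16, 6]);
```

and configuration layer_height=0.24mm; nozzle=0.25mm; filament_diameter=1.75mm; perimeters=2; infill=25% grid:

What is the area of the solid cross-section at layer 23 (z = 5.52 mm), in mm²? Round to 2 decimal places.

At z = 5.52 mm: the cube (footprint 7×16) is included at this height (area 112.00 mm²). Overall, the cross-section is a single solid region. Net area = 112.00 mm².

112.00 mm²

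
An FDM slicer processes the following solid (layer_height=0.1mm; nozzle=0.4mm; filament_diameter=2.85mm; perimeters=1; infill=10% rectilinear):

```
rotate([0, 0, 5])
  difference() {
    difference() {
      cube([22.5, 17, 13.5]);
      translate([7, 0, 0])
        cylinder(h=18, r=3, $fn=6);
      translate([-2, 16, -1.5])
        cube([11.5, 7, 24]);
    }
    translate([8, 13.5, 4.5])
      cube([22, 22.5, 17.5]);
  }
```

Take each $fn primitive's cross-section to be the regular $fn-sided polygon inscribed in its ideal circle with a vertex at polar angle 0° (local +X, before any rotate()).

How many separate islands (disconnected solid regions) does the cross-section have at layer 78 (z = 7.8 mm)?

At z = 7.8 mm: the cube is present — its section is the full 22.5×17 rectangle; the r=3 cylinder at (7, 0) gives a regular 6-gon of circumradius 3 (constant along its height); the cube at (-2, 16) (footprint 11.5×7) is included at this height; Subtracting the remaining from the first: starting from the 22.5×17 cube, the r=3 cylinder at (7, 0) partially overlaps it — only the 11.69 mm² overlap (of its 23.38 mm²) is removed, clipping the outline; the 11.5×7 cube at (-2, 16) partially overlaps it — only the 9.50 mm² overlap (of its 80.50 mm²) is removed, clipping the outline — 1 connected region; the cube at (8, 13.5) is present — its section is the full 22×22.5 rectangle; Taking the first minus the rest: starting from that combined region, the 22×22.5 cube at (8, 13.5) partially overlaps it — only the 49.25 mm² overlap (of its 495.00 mm²) is removed, clipping the outline — 1 connected region; (rotated 5° about Z; rotation is an isometry so areas/perimeters/island counts are preserved). Overall, the cross-section is a single solid region. Island count = 1.

1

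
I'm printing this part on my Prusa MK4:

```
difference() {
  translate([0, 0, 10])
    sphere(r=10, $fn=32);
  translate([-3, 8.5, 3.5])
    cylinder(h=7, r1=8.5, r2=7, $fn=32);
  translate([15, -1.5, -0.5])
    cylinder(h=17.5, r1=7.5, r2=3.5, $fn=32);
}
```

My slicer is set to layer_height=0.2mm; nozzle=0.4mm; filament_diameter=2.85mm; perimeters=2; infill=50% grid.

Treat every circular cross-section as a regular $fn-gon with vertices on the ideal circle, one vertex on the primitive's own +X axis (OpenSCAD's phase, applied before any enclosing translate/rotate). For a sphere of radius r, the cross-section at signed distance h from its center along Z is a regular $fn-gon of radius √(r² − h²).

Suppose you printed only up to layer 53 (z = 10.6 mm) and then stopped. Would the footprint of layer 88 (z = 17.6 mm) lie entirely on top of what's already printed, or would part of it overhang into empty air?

Compare the two slices. At z = 10.6: the r=10 sphere contributes a regular 32-gon of circumradius √(10²−0.6²) = 9.982 (area = (32/2)·9.982²·sin(360°/32) = 311.02 mm²); the cone at (-3, 8.5) does not reach this height (z outside [3.5, 10.5]); the cone at (15, -1.5) (r1=7.5→r2=3.5) has section circumradius 4.963 here — a regular 32-gon (area = (32/2)·4.963²·sin(360°/32) = 76.88 mm²); After the difference (first − rest): starting from the r=10 sphere (311.02 mm²), the cone at (15, -1.5) misses the remaining region (no effect) — area = 311.02 mm². At z = 17.6: the r=10 sphere contributes a regular 32-gon of circumradius √(10²−7.6²) = 6.499 (area = (32/2)·6.499²·sin(360°/32) = 131.85 mm²); the cone at (-3, 8.5) is absent (z outside [3.5, 10.5]); the cone at (15, -1.5) does not reach this height (z outside [-0.5, 17]); After the difference (first − rest): none of the subtracted shapes is present at this height, so the r=10 sphere is unchanged — area = 131.85 mm². Checking containment: the cross-section at z = 17.6 is a subset of the cross-section at z = 10.6.

entirely on top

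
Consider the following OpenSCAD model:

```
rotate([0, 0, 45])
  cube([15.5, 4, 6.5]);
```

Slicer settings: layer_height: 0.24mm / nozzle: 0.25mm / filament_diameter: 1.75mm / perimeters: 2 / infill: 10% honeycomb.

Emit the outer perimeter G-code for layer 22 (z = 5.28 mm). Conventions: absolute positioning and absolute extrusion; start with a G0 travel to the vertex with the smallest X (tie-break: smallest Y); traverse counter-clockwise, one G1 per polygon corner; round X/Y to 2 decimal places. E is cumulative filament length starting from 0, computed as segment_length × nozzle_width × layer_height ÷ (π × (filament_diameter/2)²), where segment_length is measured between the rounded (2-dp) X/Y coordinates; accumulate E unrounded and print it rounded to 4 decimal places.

At z = 5.28 mm: the 15.5×4 cube contributes its full rectangle; (whole slice rotated 45° about Z — lengths, areas and connectivity unchanged). The outline is a single polygon with 4 vertices. Extrusion per mm of travel: 0.25 × 0.24 / (π × 0.875²) = 0.024945. Accumulating E over each segment gives final E = 0.9730.

G0 X-2.83 Y2.83 Z5.28
G1 X0.00 Y0.00 E0.0998
G1 X10.96 Y10.96 E0.4865
G1 X8.13 Y13.79 E0.5863
G1 X-2.83 Y2.83 E0.9730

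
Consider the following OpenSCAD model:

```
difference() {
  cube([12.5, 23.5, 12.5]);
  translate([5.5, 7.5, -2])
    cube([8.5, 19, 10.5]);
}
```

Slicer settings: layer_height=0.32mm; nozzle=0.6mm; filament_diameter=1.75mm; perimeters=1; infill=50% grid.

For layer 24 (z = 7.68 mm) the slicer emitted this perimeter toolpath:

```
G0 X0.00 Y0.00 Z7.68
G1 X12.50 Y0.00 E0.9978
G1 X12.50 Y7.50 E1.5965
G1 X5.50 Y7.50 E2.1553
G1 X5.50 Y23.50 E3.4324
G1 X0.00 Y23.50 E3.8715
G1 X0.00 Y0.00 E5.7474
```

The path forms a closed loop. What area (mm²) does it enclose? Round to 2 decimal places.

Apply the shoelace formula to the sequence of (X, Y) vertices; enclosed area = 181.75 mm².

181.75 mm²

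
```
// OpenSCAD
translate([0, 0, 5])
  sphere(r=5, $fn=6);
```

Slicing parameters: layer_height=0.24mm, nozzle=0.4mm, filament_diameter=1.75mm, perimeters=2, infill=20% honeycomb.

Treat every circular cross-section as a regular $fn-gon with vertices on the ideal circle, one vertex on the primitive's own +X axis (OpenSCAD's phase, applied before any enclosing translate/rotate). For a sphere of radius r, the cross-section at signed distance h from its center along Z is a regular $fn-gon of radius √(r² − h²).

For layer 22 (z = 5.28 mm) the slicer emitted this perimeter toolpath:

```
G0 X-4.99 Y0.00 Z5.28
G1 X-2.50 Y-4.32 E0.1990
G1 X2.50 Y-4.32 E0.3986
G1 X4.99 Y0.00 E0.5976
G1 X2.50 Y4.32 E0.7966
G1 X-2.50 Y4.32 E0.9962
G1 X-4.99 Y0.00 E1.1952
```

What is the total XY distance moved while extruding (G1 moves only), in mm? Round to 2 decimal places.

29.94 mm

Sum the Euclidean lengths of each G1 segment: total = 29.94 mm.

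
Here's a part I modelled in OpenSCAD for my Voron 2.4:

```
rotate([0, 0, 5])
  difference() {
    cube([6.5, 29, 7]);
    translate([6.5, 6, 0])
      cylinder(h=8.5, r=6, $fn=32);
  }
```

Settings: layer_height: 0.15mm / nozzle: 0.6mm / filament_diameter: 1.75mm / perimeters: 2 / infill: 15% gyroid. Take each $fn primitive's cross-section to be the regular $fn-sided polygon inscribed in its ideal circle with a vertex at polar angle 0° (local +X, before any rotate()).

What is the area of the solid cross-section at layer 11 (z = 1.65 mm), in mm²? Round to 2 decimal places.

132.31 mm²

At z = 1.65 mm: the 6.5×29 cube contributes its full rectangle (area 188.50 mm²); the r=6 cylinder at (6.5, 6) gives a regular 32-gon of circumradius 6 (constant along its height) (area = (32/2)·6.000²·sin(360°/32) = 112.37 mm²); After the difference (first − rest): starting from the 6.5×29 cube (188.50 mm²), the r=6 cylinder at (6.5, 6) partially overlaps it — only the 56.19 mm² overlap (of its 112.37 mm²) is removed, clipping the outline — area = 132.31 mm²; (whole slice rotated 5° about Z — lengths, areas and connectivity unchanged). Overall, the cross-section is a single solid region. Net area = 132.31 mm².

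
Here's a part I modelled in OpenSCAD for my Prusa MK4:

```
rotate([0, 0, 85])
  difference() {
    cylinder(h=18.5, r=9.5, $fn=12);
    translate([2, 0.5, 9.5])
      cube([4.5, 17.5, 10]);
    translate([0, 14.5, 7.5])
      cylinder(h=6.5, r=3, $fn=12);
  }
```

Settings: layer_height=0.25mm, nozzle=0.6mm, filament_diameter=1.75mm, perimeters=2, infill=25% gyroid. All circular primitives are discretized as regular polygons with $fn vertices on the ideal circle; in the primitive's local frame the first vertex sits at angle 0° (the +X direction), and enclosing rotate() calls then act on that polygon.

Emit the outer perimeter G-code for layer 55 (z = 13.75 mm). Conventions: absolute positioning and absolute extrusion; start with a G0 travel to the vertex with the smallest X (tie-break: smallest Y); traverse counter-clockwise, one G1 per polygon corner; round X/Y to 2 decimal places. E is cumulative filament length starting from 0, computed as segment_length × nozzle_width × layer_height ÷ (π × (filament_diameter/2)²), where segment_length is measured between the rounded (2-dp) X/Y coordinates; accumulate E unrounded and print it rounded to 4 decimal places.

G0 X-9.46 Y0.83 Z13.75
G1 X-8.61 Y-4.01 E0.3065
G1 X-5.45 Y-7.78 E0.6132
G1 X-0.83 Y-9.46 E0.9198
G1 X4.01 Y-8.61 E1.2263
G1 X7.78 Y-5.45 E1.5330
G1 X9.46 Y-0.83 E1.8396
G1 X8.61 Y4.01 E2.1461
G1 X5.45 Y7.78 E2.4528
G1 X0.83 Y9.46 E2.7594
G1 X-4.01 Y8.61 E3.0659
G1 X-5.89 Y7.04 E3.2186
G1 X0.07 Y6.52 E3.5917
G1 X-0.32 Y2.04 E3.8721
G1 X-8.76 Y2.77 E4.4005
G1 X-9.46 Y0.83 E4.5291

At z = 13.75 mm: the r=9.5 cylinder contributes a regular 12-gon of circumradius 9.5; the cube at (2, 0.5) (footprint 4.5×17.5) is included at this height; the r=3 cylinder at (0, 14.5) contributes a regular 12-gon of circumradius 3; Taking the first minus the rest: starting from the r=9.5 cylinder, the 4.5×17.5 cube at (2, 0.5) partially overlaps it — only the 34.25 mm² overlap (of its 78.75 mm²) is removed, clipping the outline; the r=3 cylinder at (0, 14.5) misses the remaining region (no effect) — 1 connected region; (whole slice rotated 85° about Z — lengths, areas and connectivity unchanged). The outline is a single polygon with 15 vertices. Extrusion per mm of travel: 0.6 × 0.25 / (π × 0.875²) = 0.062363. Accumulating E over each segment gives final E = 4.5291.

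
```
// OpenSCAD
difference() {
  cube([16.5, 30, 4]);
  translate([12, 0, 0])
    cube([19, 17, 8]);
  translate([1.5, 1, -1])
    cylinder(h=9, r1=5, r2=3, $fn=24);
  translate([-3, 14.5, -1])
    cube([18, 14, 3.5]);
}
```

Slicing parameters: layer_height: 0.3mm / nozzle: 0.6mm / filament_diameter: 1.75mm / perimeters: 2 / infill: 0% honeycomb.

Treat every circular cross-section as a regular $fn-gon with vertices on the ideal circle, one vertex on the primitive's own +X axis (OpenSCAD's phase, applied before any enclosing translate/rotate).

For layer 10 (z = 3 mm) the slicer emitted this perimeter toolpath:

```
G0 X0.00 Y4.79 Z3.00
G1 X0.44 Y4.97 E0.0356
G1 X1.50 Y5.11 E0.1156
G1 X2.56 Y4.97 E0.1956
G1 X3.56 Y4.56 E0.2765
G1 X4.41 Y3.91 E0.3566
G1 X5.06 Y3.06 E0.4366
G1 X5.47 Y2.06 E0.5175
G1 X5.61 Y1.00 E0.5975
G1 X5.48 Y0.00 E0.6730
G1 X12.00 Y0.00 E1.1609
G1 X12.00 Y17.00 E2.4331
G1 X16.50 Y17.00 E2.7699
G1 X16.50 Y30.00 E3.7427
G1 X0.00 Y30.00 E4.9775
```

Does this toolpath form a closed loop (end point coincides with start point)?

no

Start point (G0): (0.00, 4.79). End point (last G1): the path does not return to the start — open.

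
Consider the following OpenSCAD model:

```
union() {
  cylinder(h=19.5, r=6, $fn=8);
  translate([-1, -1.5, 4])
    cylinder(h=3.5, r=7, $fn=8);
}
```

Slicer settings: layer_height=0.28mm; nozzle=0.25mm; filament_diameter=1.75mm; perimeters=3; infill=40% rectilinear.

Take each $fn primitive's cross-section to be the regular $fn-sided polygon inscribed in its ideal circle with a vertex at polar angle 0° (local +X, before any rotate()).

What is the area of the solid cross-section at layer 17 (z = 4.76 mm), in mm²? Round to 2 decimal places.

145.74 mm²

At z = 4.76 mm: the cylinder: section is a regular 8-gon, circumradius r=6 (area = (8/2)·6.000²·sin(360°/8) = 101.82 mm²); the r=7 cylinder at (-1, -1.5) contributes a regular 8-gon of circumradius 7 (area = (8/2)·7.000²·sin(360°/8) = 138.59 mm²); Merging all regions: the regions partially overlap — summed areas 240.42 mm² minus the doubly-counted overlap 94.68 mm² gives 145.74 mm² — area = 145.74 mm². Overall, the cross-section is a single solid region. Net area = 145.74 mm².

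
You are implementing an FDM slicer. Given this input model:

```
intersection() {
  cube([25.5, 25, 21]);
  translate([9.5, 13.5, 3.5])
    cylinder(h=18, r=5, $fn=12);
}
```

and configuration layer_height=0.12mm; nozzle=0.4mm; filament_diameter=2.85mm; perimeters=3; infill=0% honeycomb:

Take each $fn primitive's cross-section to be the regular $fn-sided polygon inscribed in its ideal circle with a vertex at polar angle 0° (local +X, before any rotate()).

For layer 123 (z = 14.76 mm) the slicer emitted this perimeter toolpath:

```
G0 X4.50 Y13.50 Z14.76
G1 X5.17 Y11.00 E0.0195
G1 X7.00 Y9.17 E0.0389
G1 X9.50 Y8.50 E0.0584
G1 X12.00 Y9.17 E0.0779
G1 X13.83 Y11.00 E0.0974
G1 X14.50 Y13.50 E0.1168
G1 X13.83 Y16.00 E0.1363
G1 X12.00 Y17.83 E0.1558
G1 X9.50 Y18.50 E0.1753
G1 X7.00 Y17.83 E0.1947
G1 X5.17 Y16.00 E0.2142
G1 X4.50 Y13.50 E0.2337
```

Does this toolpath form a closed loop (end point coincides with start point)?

yes

Start point (G0): (4.50, 13.50). End point (last G1): the path returns to the start — closed.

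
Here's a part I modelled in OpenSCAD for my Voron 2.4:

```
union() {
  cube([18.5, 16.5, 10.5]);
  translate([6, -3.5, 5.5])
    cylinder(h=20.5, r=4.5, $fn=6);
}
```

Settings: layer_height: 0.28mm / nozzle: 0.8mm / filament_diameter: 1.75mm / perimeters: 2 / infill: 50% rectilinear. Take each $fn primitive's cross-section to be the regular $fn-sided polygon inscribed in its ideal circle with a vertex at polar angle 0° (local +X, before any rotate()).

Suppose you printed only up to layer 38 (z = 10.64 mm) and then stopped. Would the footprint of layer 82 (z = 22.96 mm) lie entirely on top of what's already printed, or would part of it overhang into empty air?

entirely on top

Compare the two slices. At z = 10.64: the cube is not intersected at this z (z outside [0, 10.5]); the r=4.5 cylinder at (6, -3.5) gives a regular 6-gon of circumradius 4.5 (constant along its height) (area = (6/2)·4.500²·sin(360°/6) = 52.61 mm²); Combining (union): only the r=4.5 cylinder at (6, -3.5) is present, so the union is just that shape — area = 52.61 mm². At z = 22.96: the cube does not reach this height (z outside [0, 10.5]); the r=4.5 cylinder at (6, -3.5) gives a regular 6-gon of circumradius 4.5 (constant along its height) (area = (6/2)·4.500²·sin(360°/6) = 52.61 mm²); Taking the union: only the r=4.5 cylinder at (6, -3.5) is present, so the union is just that shape — area = 52.61 mm². Checking containment: the cross-section at z = 22.96 is a subset of the cross-section at z = 10.64.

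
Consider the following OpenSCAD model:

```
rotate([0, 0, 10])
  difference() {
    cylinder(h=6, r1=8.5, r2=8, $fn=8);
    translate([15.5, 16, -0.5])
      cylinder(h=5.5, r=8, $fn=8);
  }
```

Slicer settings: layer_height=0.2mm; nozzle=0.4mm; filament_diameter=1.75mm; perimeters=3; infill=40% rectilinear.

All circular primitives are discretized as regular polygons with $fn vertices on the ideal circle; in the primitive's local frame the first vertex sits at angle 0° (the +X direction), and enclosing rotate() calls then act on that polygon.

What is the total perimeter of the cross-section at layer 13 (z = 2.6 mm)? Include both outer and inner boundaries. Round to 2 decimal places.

50.72 mm

At z = 2.6 mm: the cone: at t=0.433 of its height the radius interpolates to r₁+(r₂−r₁)t = 8.283, giving a regular 8-gon of that circumradius (perimeter = 2·8·8.283·sin(180°/8) = 50.72 mm); the r=8 cylinder at (15.5, 16) gives a regular 8-gon of circumradius 8 (constant along its height) (perimeter = 2·8·8.000·sin(180°/8) = 48.98 mm); Taking the first minus the rest: starting from the cone, the r=8 cylinder at (15.5, 16) misses the remaining region (no effect) — boundary = 50.72 mm; (rotated 10° about Z; rotation is an isometry so areas/perimeters/island counts are preserved). Overall, the cross-section is a single solid region. Total boundary length (outer) = 50.72 mm.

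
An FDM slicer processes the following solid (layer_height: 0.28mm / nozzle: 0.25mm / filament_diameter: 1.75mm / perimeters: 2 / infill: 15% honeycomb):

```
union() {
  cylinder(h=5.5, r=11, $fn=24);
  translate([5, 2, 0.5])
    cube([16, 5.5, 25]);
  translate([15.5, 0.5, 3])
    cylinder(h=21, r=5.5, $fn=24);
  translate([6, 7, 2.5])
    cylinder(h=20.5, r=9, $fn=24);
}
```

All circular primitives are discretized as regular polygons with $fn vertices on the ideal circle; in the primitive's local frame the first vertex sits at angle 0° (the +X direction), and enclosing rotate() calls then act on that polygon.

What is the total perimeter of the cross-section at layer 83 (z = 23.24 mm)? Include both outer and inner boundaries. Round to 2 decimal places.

At z = 23.24 mm: the cylinder does not reach this height (z outside [0, 5.5]); the cube at (5, 2) is present — its section is the full 16×5.5 rectangle (perimeter 43.00 mm); the r=5.5 cylinder at (15.5, 0.5) gives a regular 24-gon of circumradius 5.5 (constant along its height) (perimeter = 2·24·5.500·sin(180°/24) = 34.46 mm); the cylinder at (6, 7) does not reach this height (z outside [2.5, 23]); Taking the union: the regions partially overlap (shared area 30.77 mm²), so the edge portions inside another operand are dropped and the merged outline is re-measured after clipping — boundary = 52.70 mm. Overall, the cross-section is a single solid region. Total boundary length (outer) = 52.70 mm.

52.70 mm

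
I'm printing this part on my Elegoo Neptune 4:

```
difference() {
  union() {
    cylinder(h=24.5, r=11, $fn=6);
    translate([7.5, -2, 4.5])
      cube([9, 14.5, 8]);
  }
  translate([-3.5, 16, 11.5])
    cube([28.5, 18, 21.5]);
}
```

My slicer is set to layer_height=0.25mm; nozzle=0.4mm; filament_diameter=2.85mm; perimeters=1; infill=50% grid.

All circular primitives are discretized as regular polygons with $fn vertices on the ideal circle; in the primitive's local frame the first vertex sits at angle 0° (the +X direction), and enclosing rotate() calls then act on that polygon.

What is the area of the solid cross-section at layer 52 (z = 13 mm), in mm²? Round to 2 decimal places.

At z = 13 mm: the r=11 cylinder contributes a regular 6-gon of circumradius 11 (area = (6/2)·11.000²·sin(360°/6) = 314.37 mm²); the cube at (7.5, -2) is absent (z outside [4.5, 12.5]); Merging all regions: only the r=11 cylinder is present, so the union is just that shape — area = 314.37 mm²; the 28.5×18 cube at (-3.5, 16) contributes its full rectangle (area 513.00 mm²); Subtracting the remaining from the first: starting from that combined region (314.37 mm²), the 28.5×18 cube at (-3.5, 16) misses the remaining region (no effect) — area = 314.37 mm². Overall, the cross-section is a single solid region. Net area = 314.37 mm².

314.37 mm²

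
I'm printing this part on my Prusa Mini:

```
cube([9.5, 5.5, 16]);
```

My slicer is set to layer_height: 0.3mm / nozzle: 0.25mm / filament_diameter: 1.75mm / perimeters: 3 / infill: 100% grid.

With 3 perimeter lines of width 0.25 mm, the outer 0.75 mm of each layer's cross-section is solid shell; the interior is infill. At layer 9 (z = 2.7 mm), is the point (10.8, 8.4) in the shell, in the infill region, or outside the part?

At z = 2.7 mm: the cube (footprint 9.5×5.5) is included at this height. Overall, the cross-section is a single solid region. The nearest boundary edge runs (9.50, 0.00)→(9.50, 5.50); distance from the point to it = 3.18 mm. The point is not inside any of the regions above, so it lies outside the cross-section (3.18 mm from the nearest boundary).

outside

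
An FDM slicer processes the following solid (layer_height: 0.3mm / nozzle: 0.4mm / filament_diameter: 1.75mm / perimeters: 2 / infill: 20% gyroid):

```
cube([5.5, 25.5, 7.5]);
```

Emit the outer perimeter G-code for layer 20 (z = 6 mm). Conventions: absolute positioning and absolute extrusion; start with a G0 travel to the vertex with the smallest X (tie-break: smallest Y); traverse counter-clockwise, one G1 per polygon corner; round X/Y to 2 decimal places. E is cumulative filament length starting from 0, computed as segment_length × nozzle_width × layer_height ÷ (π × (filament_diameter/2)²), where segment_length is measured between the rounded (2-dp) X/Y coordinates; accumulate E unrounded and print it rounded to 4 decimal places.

At z = 6 mm: the 5.5×25.5 cube contributes its full rectangle. The outline is a single polygon with 4 vertices. Extrusion per mm of travel: 0.4 × 0.3 / (π × 0.875²) = 0.049890. Accumulating E over each segment gives final E = 3.0932.

G0 X0.00 Y0.00 Z6.00
G1 X5.50 Y0.00 E0.2744
G1 X5.50 Y25.50 E1.5466
G1 X0.00 Y25.50 E1.8210
G1 X0.00 Y0.00 E3.0932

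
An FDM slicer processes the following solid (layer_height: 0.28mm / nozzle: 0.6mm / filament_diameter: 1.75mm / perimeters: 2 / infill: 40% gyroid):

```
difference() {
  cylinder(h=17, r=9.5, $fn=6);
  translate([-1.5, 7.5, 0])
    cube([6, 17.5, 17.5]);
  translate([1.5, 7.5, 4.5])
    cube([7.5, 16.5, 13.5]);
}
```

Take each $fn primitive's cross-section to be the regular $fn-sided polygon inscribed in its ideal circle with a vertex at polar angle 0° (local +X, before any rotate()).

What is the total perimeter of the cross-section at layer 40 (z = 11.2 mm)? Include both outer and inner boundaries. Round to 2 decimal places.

At z = 11.2 mm: the r=9.5 cylinder gives a regular 6-gon of circumradius 9.5 (constant along its height) (perimeter = 2·6·9.500·sin(180°/6) = 57.00 mm); the cube at (-1.5, 7.5) is present — its section is the full 6×17.5 rectangle (perimeter 47.00 mm); the cube at (1.5, 7.5) is present — its section is the full 7.5×16.5 rectangle (perimeter 48.00 mm); Taking the first minus the rest: starting from the r=9.5 cylinder, the 6×17.5 cube at (-1.5, 7.5) partially overlaps it — only the 4.36 mm² overlap (of its 105.00 mm²) is removed, clipping the outline; the 7.5×16.5 cube at (1.5, 7.5) partially overlaps it — only the 0.33 mm² overlap (of its 123.75 mm²) is removed, clipping the outline — boundary = 57.31 mm. Overall, the cross-section is a single solid region. Total boundary length (outer) = 57.31 mm.

57.31 mm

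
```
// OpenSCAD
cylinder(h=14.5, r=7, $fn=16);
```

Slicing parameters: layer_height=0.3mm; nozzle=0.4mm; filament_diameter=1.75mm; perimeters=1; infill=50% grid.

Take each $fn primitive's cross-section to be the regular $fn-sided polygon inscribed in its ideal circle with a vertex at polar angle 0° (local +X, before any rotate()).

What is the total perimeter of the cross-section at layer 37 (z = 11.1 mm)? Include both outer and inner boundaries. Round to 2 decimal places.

At z = 11.1 mm: the r=7 cylinder gives a regular 16-gon of circumradius 7 (constant along its height) (perimeter = 2·16·7.000·sin(180°/16) = 43.70 mm). Overall, the cross-section is a single solid region. Total boundary length (outer) = 43.70 mm.

43.70 mm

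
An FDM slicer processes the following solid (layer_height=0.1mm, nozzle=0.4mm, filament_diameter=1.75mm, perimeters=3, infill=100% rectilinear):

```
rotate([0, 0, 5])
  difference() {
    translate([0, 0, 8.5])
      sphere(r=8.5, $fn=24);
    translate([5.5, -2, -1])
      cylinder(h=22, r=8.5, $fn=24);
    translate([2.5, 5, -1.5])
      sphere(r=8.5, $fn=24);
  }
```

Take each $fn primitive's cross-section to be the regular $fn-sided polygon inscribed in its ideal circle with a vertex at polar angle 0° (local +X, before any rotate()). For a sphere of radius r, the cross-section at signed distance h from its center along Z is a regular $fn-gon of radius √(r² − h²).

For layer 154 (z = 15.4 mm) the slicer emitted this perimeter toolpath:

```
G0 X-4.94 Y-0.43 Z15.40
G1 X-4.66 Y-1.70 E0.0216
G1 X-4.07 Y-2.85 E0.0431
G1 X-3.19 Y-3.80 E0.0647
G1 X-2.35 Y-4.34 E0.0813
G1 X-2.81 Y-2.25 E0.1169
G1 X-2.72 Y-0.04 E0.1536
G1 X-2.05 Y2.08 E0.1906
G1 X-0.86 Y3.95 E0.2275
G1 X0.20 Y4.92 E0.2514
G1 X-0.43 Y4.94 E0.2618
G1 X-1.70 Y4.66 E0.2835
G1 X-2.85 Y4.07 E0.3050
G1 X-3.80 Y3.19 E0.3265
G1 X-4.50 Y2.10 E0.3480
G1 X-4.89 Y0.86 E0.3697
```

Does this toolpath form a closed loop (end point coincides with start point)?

no

Start point (G0): (-4.94, -0.43). End point (last G1): the path does not return to the start — open.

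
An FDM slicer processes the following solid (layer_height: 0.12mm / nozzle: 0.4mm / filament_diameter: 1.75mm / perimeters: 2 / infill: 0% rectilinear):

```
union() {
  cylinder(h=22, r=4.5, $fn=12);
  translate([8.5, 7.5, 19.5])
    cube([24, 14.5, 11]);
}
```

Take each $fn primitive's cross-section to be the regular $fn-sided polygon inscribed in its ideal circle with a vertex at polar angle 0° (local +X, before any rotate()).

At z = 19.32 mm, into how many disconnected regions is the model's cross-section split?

At z = 19.32 mm: the cylinder: section is a regular 12-gon, circumradius r=4.5; the cube at (8.5, 7.5) is absent (z outside [19.5, 30.5]); Taking the union: only the r=4.5 cylinder is present, so the union is just that shape — 1 connected region. The result has 1 disconnected region.

1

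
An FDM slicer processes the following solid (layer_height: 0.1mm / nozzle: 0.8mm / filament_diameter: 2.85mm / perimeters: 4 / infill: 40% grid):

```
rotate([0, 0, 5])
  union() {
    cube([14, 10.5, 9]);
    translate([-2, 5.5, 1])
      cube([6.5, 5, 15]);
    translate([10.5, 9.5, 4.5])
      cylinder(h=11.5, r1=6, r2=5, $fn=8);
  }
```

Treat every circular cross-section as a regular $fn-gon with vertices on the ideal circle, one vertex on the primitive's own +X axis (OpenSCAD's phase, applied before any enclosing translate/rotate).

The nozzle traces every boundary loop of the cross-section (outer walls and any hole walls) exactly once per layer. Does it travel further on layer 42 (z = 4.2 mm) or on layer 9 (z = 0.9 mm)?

layer 42 (z = 4.2 mm)

Layer 42 (z = 4.2): the cube is present — its section is the full 14×10.5 rectangle (perimeter 49.00 mm); the cube at (-2, 5.5) (footprint 6.5×5) is included at this height (perimeter 23.00 mm); the cone at (10.5, 9.5) is not intersected at this z (z outside [4.5, 16]); Taking the union: the regions partially overlap (shared area 22.50 mm²), so the edge portions inside another operand are dropped and the merged outline is re-measured after clipping — boundary = 53.00 mm; (rotated 5° about Z; rotation is an isometry so areas/perimeters/island counts are preserved). So its perimeter = 53.00 mm. Layer 9 (z = 0.9): the cube (footprint 14×10.5) is included at this height (perimeter 49.00 mm); the cube at (-2, 5.5) does not reach this height (z outside [1, 16]); the cone at (10.5, 9.5) is absent (z outside [4.5, 16]); Merging all regions: only the 14×10.5 cube is present, so the union is just that shape — boundary = 49.00 mm; (whole slice rotated 5° about Z — lengths, areas and connectivity unchanged). So its perimeter = 49.00 mm. Layer 42 is larger (53.00 vs 49.00 mm).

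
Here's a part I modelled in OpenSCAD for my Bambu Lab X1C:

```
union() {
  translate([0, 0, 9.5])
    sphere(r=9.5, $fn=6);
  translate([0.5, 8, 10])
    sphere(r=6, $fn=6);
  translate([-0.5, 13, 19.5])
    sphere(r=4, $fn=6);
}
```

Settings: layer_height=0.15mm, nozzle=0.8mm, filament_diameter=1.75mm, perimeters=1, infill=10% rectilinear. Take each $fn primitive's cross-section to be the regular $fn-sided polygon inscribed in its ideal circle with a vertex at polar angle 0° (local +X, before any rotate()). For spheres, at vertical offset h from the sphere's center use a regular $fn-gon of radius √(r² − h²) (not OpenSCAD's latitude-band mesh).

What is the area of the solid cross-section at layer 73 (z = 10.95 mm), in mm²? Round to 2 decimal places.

274.74 mm²

At z = 10.95 mm: the sphere: section is a regular 6-gon, circumradius = √(r²−h²) = √(9.5²−1.45²) = 9.389 (area = (6/2)·9.389²·sin(360°/6) = 229.01 mm²); the r=6 sphere at (0.5, 8) slices to a regular 6-gon of circumradius 5.924 (√(r²−h²) with h=0.95 from center) (area = (6/2)·5.924²·sin(360°/6) = 91.19 mm²); the sphere at (-0.5, 13) is not intersected at this z (|z−center|=8.550 > r=4); Combining (union): the regions partially overlap — summed areas 320.20 mm² minus the doubly-counted overlap 45.46 mm² gives 274.74 mm² — area = 274.74 mm². Overall, the cross-section is a single solid region. Net area = 274.74 mm².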